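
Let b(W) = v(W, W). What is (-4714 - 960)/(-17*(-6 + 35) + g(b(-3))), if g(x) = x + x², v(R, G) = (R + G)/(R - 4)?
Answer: 278026/24079 ≈ 11.546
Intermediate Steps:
v(R, G) = (G + R)/(-4 + R)
b(W) = 2*W/(-4 + W) (b(W) = (W + W)/(-4 + W) = (2*W)/(-4 + W) = 2*W/(-4 + W))
(-4714 - 960)/(-17*(-6 + 35) + g(b(-3))) = (-4714 - 960)/(-17*(-6 + 35) + (2*(-3)/(-4 - 3))*(1 + 2*(-3)/(-4 - 3))) = -5674/(-17*29 + (2*(-3)/(-7))*(1 + 2*(-3)/(-7))) = -5674/(-493 + (2*(-3)*(-⅐))*(1 + 2*(-3)*(-⅐))) = -5674/(-493 + 6*(1 + 6/7)/7) = -5674/(-493 + (6/7)*(13/7)) = -5674/(-493 + 78/49) = -5674/(-24079/49) = -5674*(-49/24079) = 278026/24079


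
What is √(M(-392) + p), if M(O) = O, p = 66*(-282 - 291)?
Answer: I*√38210 ≈ 195.47*I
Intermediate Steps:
p = -37818 (p = 66*(-573) = -37818)
√(M(-392) + p) = √(-392 - 37818) = √(-38210) = I*√38210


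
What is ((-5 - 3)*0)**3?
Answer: 0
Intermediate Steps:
((-5 - 3)*0)**3 = (-8*0)**3 = 0**3 = 0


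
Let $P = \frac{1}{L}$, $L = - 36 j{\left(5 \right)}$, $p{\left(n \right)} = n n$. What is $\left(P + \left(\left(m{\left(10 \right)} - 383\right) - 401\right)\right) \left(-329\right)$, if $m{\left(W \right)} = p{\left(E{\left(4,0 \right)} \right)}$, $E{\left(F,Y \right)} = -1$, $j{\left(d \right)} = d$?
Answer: $\frac{46369589}{180} \approx 2.5761 \cdot 10^{5}$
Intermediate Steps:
$p{\left(n \right)} = n^{2}$
$m{\left(W \right)} = 1$ ($m{\left(W \right)} = \left(-1\right)^{2} = 1$)
$L = -180$ ($L = \left(-36\right) 5 = -180$)
$P = - \frac{1}{180}$ ($P = \frac{1}{-180} = - \frac{1}{180} \approx -0.0055556$)
$\left(P + \left(\left(m{\left(10 \right)} - 383\right) - 401\right)\right) \left(-329\right) = \left(- \frac{1}{180} + \left(\left(1 - 383\right) - 401\right)\right) \left(-329\right) = \left(- \frac{1}{180} - 783\right) \left(-329\right) = \left(- \frac{140941}{180}\right) \left(-329\right) = \frac{46369589}{180}$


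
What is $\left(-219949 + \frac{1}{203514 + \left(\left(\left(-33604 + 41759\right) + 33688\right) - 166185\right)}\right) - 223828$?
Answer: $- \frac{35134712643}{79172} \approx -4.4378 \cdot 10^{5}$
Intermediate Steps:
$\left(-219949 + \frac{1}{203514 + \left(\left(\left(-33604 + 41759\right) + 33688\right) - 166185\right)}\right) - 223828 = \left(-219949 + \frac{1}{203514 + \left(\left(8155 + 33688\right) - 166185\right)}\right) - 223828 = \left(-219949 + \frac{1}{203514 + \left(41843 - 166185\right)}\right) - 223828 = \left(-219949 + \frac{1}{203514 - 124342}\right) - 223828 = \left(-219949 + \frac{1}{79172}\right) - 223828 = - \frac{17413802227}{79172} - 223828 = - \frac{35134712643}{79172}$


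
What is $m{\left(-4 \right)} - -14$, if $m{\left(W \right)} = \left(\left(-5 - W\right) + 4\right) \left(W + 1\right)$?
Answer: $5$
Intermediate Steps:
$m{\left(W \right)} = \left(1 + W\right) \left(-1 - W\right)$ ($m{\left(W \right)} = \left(-1 - W\right) \left(1 + W\right) = \left(1 + W\right) \left(-1 - W\right)$)
$m{\left(-4 \right)} - -14 = \left(-1 - \left(-4\right)^{2} - -8\right) - -14 = \left(-1 - 16 + 8\right) + 14 = -9 + 14 = 5$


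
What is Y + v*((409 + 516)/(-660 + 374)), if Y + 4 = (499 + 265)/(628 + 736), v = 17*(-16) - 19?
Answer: 8313927/8866 ≈ 937.73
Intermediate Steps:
v = -291 (v = -272 - 19 = -291)
Y = -1173/341 (Y = -4 + (499 + 265)/(628 + 736) = -4 + 764/1364 = -4 + 764*(1/1364) = -4 + 191/341 = -1173/341 ≈ -3.4399)
Y + v*((409 + 516)/(-660 + 374)) = -1173/341 - 291*(409 + 516)/(-660 + 374) = -1173/341 - 269175/(-286) = -1173/341 - 269175*(-1)/286 = -1173/341 - 291*(-925/286) = -1173/341 + 269175/286 = 8313927/8866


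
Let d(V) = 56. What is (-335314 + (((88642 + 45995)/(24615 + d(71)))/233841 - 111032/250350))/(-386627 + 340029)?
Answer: 80715328577258899817/11216853178068832050 ≈ 7.1959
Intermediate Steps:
(-335314 + (((88642 + 45995)/(24615 + d(71)))/233841 - 111032/250350))/(-386627 + 340029) = (-335314 + (((88642 + 45995)/(24615 + 56))/233841 - 111032/250350))/(-386627 + 340029) = (-335314 + ((134637/24671)*(1/233841) - 111032*1/250350))/(-46598) = (-335314 + ((134637*(1/24671))*(1/233841) - 55516/125175))*(-1/46598) = (-335314 + ((134637/24671)*(1/233841) - 55516/125175))*(-1/46598) = (-335314 + (44879/1923030437 - 55516/125175))*(-1/46598) = (-335314 - 106753340011667/240715334951475)*(-1/46598) = -80715328577258899817/240715334951475*(-1/46598) = 80715328577258899817/11216853178068832050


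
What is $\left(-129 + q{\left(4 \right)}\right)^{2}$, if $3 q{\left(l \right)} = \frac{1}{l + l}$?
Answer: $\frac{9579025}{576} \approx 16630.0$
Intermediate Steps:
$q{\left(l \right)} = \frac{1}{6 l}$ ($q{\left(l \right)} = \frac{1}{3 \left(l + l\right)} = \frac{1}{3 \cdot 2 l} = \frac{\frac{1}{2} \frac{1}{l}}{3} = \frac{1}{6 l}$)
$\left(-129 + q{\left(4 \right)}\right)^{2} = \left(-129 + \frac{1}{6 \cdot 4}\right)^{2} = \left(-129 + \frac{1}{6} \cdot \frac{1}{4}\right)^{2} = \left(-129 + \frac{1}{24}\right)^{2} = \left(- \frac{3095}{24}\right)^{2} = \frac{9579025}{576}$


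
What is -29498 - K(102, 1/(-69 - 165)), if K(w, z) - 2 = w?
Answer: -29602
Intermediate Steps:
K(w, z) = 2 + w
-29498 - K(102, 1/(-69 - 165)) = -29498 - (2 + 102) = -29498 - 1*104 = -29498 - 104 = -29602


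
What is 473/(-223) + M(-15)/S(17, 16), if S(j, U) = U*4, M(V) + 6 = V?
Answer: -34955/14272 ≈ -2.4492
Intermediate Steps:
M(V) = -6 + V
S(j, U) = 4*U
473/(-223) + M(-15)/S(17, 16) = 473/(-223) + (-6 - 15)/((4*16)) = 473*(-1/223) - 21/64 = -473/223 - 21*1/64 = -473/223 - 21/64 = -34955/14272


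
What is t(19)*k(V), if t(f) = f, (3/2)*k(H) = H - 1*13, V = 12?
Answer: -38/3 ≈ -12.667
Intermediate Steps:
k(H) = -26/3 + 2*H/3 (k(H) = 2*(H - 1*13)/3 = 2*(H - 13)/3 = 2*(-13 + H)/3 = -26/3 + 2*H/3)
t(19)*k(V) = 19*(-26/3 + (⅔)*12) = 19*(-26/3 + 8) = 19*(-⅔) = -38/3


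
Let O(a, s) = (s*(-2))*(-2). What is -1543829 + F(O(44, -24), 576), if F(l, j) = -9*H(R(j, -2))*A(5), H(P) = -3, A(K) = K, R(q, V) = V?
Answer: -1543694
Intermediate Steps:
O(a, s) = 4*s (O(a, s) = -2*s*(-2) = 4*s)
F(l, j) = 135 (F(l, j) = -9*(-3)*5 = -(-27)*5 = -1*(-135) = 135)
-1543829 + F(O(44, -24), 576) = -1543829 + 135 = -1543694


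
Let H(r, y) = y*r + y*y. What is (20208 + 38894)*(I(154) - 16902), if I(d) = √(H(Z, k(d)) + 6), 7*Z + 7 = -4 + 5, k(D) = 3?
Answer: -998942004 + 59102*√609/7 ≈ -9.9873e+8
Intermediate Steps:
Z = -6/7 (Z = -1 + (-4 + 5)/7 = -1 + (⅐)*1 = -1 + ⅐ = -6/7 ≈ -0.85714)
H(r, y) = y² + r*y (H(r, y) = r*y + y² = y² + r*y)
I(d) = √609/7 (I(d) = √(3*(-6/7 + 3) + 6) = √(3*(15/7) + 6) = √(45/7 + 6) = √(87/7) = √609/7)
(20208 + 38894)*(I(154) - 16902) = (20208 + 38894)*(√609/7 - 16902) = 59102*(-16902 + √609/7) = -998942004 + 59102*√609/7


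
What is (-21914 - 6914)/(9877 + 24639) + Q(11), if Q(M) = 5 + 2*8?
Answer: 174002/8629 ≈ 20.165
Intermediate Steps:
Q(M) = 21 (Q(M) = 5 + 16 = 21)
(-21914 - 6914)/(9877 + 24639) + Q(11) = (-21914 - 6914)/(9877 + 24639) + 21 = -28828/34516 + 21 = -28828*1/34516 + 21 = -7207/8629 + 21 = 174002/8629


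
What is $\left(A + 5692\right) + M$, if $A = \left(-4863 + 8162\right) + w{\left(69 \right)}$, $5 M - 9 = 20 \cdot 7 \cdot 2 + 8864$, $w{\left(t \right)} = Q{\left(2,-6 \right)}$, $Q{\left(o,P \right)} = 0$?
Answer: $\frac{54108}{5} \approx 10822.0$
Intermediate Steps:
$w{\left(t \right)} = 0$
$M = \frac{9153}{5}$ ($M = \frac{9}{5} + \frac{20 \cdot 7 \cdot 2 + 8864}{5} = \frac{9}{5} + \frac{140 \cdot 2 + 8864}{5} = \frac{9}{5} + \frac{280 + 8864}{5} = \frac{9}{5} + \frac{1}{5} \cdot 9144 = \frac{9}{5} + \frac{9144}{5} = \frac{9153}{5} \approx 1830.6$)
$A = 3299$ ($A = \left(-4863 + 8162\right) + 0 = 3299 + 0 = 3299$)
$\left(A + 5692\right) + M = \left(3299 + 5692\right) + \frac{9153}{5} = 8991 + \frac{9153}{5} = \frac{54108}{5}$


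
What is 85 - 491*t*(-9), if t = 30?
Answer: 132655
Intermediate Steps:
85 - 491*t*(-9) = 85 - 14730*(-9) = 85 - 491*(-270) = 85 + 132570 = 132655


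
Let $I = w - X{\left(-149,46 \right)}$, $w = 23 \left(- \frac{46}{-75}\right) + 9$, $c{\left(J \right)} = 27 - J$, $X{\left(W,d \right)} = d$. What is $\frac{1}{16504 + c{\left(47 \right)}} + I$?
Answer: $- \frac{28302953}{1236300} \approx -22.893$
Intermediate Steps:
$w = \frac{1733}{75}$ ($w = 23 \left(\left(-46\right) \left(- \frac{1}{75}\right)\right) + 9 = 23 \cdot \frac{46}{75} + 9 = \frac{1058}{75} + 9 = \frac{1733}{75} \approx 23.107$)
$I = - \frac{1717}{75}$ ($I = \frac{1733}{75} - 46 = - \frac{1717}{75} \approx -22.893$)
$\frac{1}{16504 + c{\left(47 \right)}} + I = \frac{1}{16504 + \left(27 - 47\right)} - \frac{1717}{75} = \frac{1}{16504 - 20} - \frac{1717}{75} = \frac{1}{16484} - \frac{1717}{75} = - \frac{28302953}{1236300}$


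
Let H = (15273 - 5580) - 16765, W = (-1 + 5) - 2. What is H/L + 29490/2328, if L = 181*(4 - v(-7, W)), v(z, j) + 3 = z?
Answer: 4855337/491596 ≈ 9.8767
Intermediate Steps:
W = 2 (W = 4 - 2 = 2)
v(z, j) = -3 + z
H = -7072 (H = 9693 - 16765 = -7072)
L = 2534 (L = 181*(4 - (-3 - 7)) = 181*(4 - 1*(-10)) = 181*(4 + 10) = 181*14 = 2534)
H/L + 29490/2328 = -7072/2534 + 29490/2328 = -7072*1/2534 + 29490*(1/2328) = -3536/1267 + 4915/388 = 4855337/491596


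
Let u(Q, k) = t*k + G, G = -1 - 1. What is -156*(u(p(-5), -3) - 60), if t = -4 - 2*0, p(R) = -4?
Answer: 7800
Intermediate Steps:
t = -4 (t = -4 + 0 = -4)
G = -2
u(Q, k) = -2 - 4*k (u(Q, k) = -4*k - 2 = -2 - 4*k)
-156*(u(p(-5), -3) - 60) = -156*((-2 - 4*(-3)) - 60) = -156*((-2 + 12) - 60) = -156*(10 - 60) = -156*(-50) = 7800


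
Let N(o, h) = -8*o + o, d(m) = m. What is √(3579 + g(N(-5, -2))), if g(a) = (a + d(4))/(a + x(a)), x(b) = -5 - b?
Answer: 24*√155/5 ≈ 59.760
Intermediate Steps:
N(o, h) = -7*o
g(a) = -⅘ - a/5 (g(a) = (a + 4)/(a + (-5 - a)) = (4 + a)/(-5) = (4 + a)*(-⅕) = -⅘ - a/5)
√(3579 + g(N(-5, -2))) = √(3579 + (-⅘ - (-7)*(-5)/5)) = √(3579 + (-⅘ - ⅕*35)) = √(3579 + (-⅘ - 7)) = √(3579 - 39/5) = √(17856/5) = 24*√155/5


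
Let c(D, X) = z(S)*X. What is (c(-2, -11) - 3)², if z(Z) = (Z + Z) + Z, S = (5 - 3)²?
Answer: 18225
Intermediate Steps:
S = 4 (S = 2² = 4)
z(Z) = 3*Z (z(Z) = 2*Z + Z = 3*Z)
c(D, X) = 12*X (c(D, X) = (3*4)*X = 12*X)
(c(-2, -11) - 3)² = (12*(-11) - 3)² = (-132 - 3)² = (-135)² = 18225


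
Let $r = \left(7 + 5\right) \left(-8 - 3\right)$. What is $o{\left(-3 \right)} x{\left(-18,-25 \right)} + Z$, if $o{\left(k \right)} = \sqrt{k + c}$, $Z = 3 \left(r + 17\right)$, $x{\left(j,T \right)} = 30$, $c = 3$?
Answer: $-345$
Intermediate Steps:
$r = -132$ ($r = 12 \left(-11\right) = -132$)
$Z = -345$ ($Z = 3 \left(-132 + 17\right) = 3 \left(-115\right) = -345$)
$o{\left(k \right)} = \sqrt{3 + k}$ ($o{\left(k \right)} = \sqrt{k + 3} = \sqrt{3 + k}$)
$o{\left(-3 \right)} x{\left(-18,-25 \right)} + Z = \sqrt{3 - 3} \cdot 30 - 345 = \sqrt{0} \cdot 30 - 345 = 0 \cdot 30 - 345 = 0 - 345 = -345$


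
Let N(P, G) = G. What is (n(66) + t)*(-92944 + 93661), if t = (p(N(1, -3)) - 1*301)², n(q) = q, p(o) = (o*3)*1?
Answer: 68951022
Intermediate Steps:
p(o) = 3*o (p(o) = (3*o)*1 = 3*o)
t = 96100 (t = (3*(-3) - 1*301)² = (-9 - 301)² = (-310)² = 96100)
(n(66) + t)*(-92944 + 93661) = (66 + 96100)*(-92944 + 93661) = 96166*717 = 68951022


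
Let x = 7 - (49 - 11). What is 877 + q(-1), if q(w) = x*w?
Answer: 908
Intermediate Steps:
x = -31 (x = 7 - 1*38 = 7 - 38 = -31)
q(w) = -31*w
877 + q(-1) = 877 - 31*(-1) = 877 + 31 = 908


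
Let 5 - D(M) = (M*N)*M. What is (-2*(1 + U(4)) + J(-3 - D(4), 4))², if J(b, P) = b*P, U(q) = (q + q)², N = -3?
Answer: 125316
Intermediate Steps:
D(M) = 5 + 3*M² (D(M) = 5 - M*(-3)*M = 5 - (-3*M)*M = 5 - (-3)*M² = 5 + 3*M²)
U(q) = 4*q² (U(q) = (2*q)² = 4*q²)
J(b, P) = P*b
(-2*(1 + U(4)) + J(-3 - D(4), 4))² = (-2*(1 + 4*4²) + 4*(-3 - (5 + 3*4²)))² = (-2*(1 + 4*16) + 4*(-3 - (5 + 3*16)))² = (-2*(1 + 64) + 4*(-3 - (5 + 48)))² = (-2*65 + 4*(-3 - 1*53))² = (-130 + 4*(-3 - 53))² = (-130 + 4*(-56))² = (-130 - 224)² = (-354)² = 125316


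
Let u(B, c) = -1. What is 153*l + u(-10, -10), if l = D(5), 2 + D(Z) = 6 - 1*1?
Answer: 458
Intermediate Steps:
D(Z) = 3 (D(Z) = -2 + (6 - 1*1) = -2 + (6 - 1) = -2 + 5 = 3)
l = 3
153*l + u(-10, -10) = 153*3 - 1 = 459 - 1 = 458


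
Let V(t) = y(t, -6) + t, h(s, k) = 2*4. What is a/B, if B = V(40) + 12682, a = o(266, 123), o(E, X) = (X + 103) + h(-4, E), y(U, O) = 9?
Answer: 234/12731 ≈ 0.018380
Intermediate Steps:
h(s, k) = 8
V(t) = 9 + t
o(E, X) = 111 + X (o(E, X) = (X + 103) + 8 = (103 + X) + 8 = 111 + X)
a = 234 (a = 111 + 123 = 234)
B = 12731 (B = (9 + 40) + 12682 = 49 + 12682 = 12731)
a/B = 234/12731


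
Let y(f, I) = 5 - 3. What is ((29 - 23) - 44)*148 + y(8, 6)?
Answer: -5622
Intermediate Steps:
y(f, I) = 2
((29 - 23) - 44)*148 + y(8, 6) = ((29 - 23) - 44)*148 + 2 = (6 - 44)*148 + 2 = -38*148 + 2 = -5624 + 2 = -5622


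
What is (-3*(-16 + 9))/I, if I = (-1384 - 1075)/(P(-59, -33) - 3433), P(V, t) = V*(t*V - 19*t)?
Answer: 3261279/2459 ≈ 1326.3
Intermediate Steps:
P(V, t) = V*(-19*t + V*t) (P(V, t) = V*(V*t - 19*t) = V*(-19*t + V*t))
I = 2459/155299 (I = (-1384 - 1075)/(-59*(-33)*(-19 - 59) - 3433) = -2459/(-59*(-33)*(-78) - 3433) = -2459/(-151866 - 3433) = -2459/(-155299) = -2459*(-1/155299) = 2459/155299 ≈ 0.015834)
(-3*(-16 + 9))/I = (-3*(-16 + 9))/(2459/155299) = -3*(-7)*(155299/2459) = 21*(155299/2459) = 3261279/2459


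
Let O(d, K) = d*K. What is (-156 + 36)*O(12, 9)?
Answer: -12960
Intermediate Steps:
O(d, K) = K*d
(-156 + 36)*O(12, 9) = (-156 + 36)*(9*12) = -120*108 = -12960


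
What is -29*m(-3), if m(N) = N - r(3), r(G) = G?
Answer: 174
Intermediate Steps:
m(N) = -3 + N (m(N) = N - 1*3 = N - 3 = -3 + N)
-29*m(-3) = -29*(-3 - 3) = -29*(-6) = 174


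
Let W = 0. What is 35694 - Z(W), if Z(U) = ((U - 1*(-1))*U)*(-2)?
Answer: 35694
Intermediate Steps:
Z(U) = -2*U*(1 + U) (Z(U) = ((U + 1)*U)*(-2) = ((1 + U)*U)*(-2) = (U*(1 + U))*(-2) = -2*U*(1 + U))
35694 - Z(W) = 35694 - (-2)*0*(1 + 0) = 35694 - (-2)*0 = 35694 - 1*0 = 35694 + 0 = 35694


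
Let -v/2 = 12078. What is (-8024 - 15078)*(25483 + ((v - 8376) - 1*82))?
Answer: 164740362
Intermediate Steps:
v = -24156 (v = -2*12078 = -24156)
(-8024 - 15078)*(25483 + ((v - 8376) - 1*82)) = (-8024 - 15078)*(25483 + ((-24156 - 8376) - 1*82)) = -23102*(25483 + (-32532 - 82)) = -23102*(25483 - 32614) = -23102*(-7131) = 164740362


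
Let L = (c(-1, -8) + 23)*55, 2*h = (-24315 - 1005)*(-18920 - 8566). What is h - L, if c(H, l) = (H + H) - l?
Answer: 347971165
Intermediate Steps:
c(H, l) = -l + 2*H (c(H, l) = 2*H - l = -l + 2*H)
h = 347972760 (h = ((-24315 - 1005)*(-18920 - 8566))/2 = (-25320*(-27486))/2 = (½)*695945520 = 347972760)
L = 1595 (L = ((-1*(-8) + 2*(-1)) + 23)*55 = ((8 - 2) + 23)*55 = (6 + 23)*55 = 29*55 = 1595)
h - L = 347972760 - 1*1595 = 347972760 - 1595 = 347971165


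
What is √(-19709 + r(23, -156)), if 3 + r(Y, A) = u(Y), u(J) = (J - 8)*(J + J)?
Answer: I*√19022 ≈ 137.92*I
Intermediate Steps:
u(J) = 2*J*(-8 + J) (u(J) = (-8 + J)*(2*J) = 2*J*(-8 + J))
r(Y, A) = -3 + 2*Y*(-8 + Y)
√(-19709 + r(23, -156)) = √(-19709 + (-3 + 2*23*(-8 + 23))) = √(-19709 + (-3 + 2*23*15)) = √(-19709 + (-3 + 690)) = √(-19709 + 687) = √(-19022) = I*√19022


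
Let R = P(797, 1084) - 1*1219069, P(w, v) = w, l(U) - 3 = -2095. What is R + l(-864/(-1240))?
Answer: -1220364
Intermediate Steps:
l(U) = -2092 (l(U) = 3 - 2095 = -2092)
R = -1218272 (R = 797 - 1*1219069 = 797 - 1219069 = -1218272)
R + l(-864/(-1240)) = -1218272 - 2092 = -1220364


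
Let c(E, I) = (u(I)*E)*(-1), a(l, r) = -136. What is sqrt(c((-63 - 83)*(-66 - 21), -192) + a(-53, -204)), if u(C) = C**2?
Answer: 2*I*sqrt(117061666) ≈ 21639.0*I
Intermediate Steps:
c(E, I) = -E*I**2 (c(E, I) = (I**2*E)*(-1) = (E*I**2)*(-1) = -E*I**2)
sqrt(c((-63 - 83)*(-66 - 21), -192) + a(-53, -204)) = sqrt(-1*(-63 - 83)*(-66 - 21)*(-192)**2 - 136) = sqrt(-1*(-146*(-87))*36864 - 136) = sqrt(-1*12702*36864 - 136) = sqrt(-468246528 - 136) = sqrt(-468246664) = 2*I*sqrt(117061666)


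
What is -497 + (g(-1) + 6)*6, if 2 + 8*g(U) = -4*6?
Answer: -961/2 ≈ -480.50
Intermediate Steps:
g(U) = -13/4 (g(U) = -¼ + (-4*6)/8 = -¼ + (⅛)*(-24) = -¼ - 3 = -13/4)
-497 + (g(-1) + 6)*6 = -497 + (-13/4 + 6)*6 = -497 + (11/4)*6 = -497 + 33/2 = -961/2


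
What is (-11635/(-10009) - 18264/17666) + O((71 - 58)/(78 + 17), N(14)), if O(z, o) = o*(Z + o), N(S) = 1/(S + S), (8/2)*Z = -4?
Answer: 6526840909/69313045648 ≈ 0.094165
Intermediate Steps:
Z = -1 (Z = (1/4)*(-4) = -1)
N(S) = 1/(2*S)
O(z, o) = o*(-1 + o)
(-11635/(-10009) - 18264/17666) + O((71 - 58)/(78 + 17), N(14)) = (-11635/(-10009) - 18264/17666) + ((1/2)/14)*(-1 + (1/2)/14) = (-11635*(-1/10009) - 18264*1/17666) + ((1/2)*(1/14))*(-1 + (1/2)*(1/14)) = (11635/10009 - 9132/8833) + (-1 + 1/28)/28 = 11369767/88409497 + (1/28)*(-27/28) = 11369767/88409497 - 27/784 = 6526840909/69313045648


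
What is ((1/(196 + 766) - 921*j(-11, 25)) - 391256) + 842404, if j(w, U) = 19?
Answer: 417170339/962 ≈ 4.3365e+5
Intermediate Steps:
((1/(196 + 766) - 921*j(-11, 25)) - 391256) + 842404 = ((1/(196 + 766) - 921*19) - 391256) + 842404 = ((1/962 - 17499) - 391256) + 842404 = (-16834037/962 - 391256) + 842404 = -393222309/962 + 842404 = 417170339/962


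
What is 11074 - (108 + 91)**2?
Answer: -28527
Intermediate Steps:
11074 - (108 + 91)**2 = 11074 - 1*199**2 = 11074 - 1*39601 = 11074 - 39601 = -28527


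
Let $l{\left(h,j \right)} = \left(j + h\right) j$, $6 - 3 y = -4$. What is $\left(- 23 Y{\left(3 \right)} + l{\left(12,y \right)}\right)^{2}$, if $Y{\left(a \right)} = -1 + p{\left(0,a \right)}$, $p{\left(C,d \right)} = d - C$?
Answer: $\frac{2116}{81} \approx 26.123$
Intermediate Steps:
$y = \frac{10}{3}$ ($y = 2 - - \frac{4}{3} = 2 + \frac{4}{3} = \frac{10}{3} \approx 3.3333$)
$Y{\left(a \right)} = -1 + a$ ($Y{\left(a \right)} = -1 + \left(a - 0\right) = -1 + \left(a + 0\right) = -1 + a$)
$l{\left(h,j \right)} = j \left(h + j\right)$ ($l{\left(h,j \right)} = \left(h + j\right) j = j \left(h + j\right)$)
$\left(- 23 Y{\left(3 \right)} + l{\left(12,y \right)}\right)^{2} = \left(- 23 \left(-1 + 3\right) + \frac{10 \left(12 + \frac{10}{3}\right)}{3}\right)^{2} = \left(\left(-23\right) 2 + \frac{10}{3} \cdot \frac{46}{3}\right)^{2} = \left(-46 + \frac{460}{9}\right)^{2} = \left(\frac{46}{9}\right)^{2} = \frac{2116}{81}$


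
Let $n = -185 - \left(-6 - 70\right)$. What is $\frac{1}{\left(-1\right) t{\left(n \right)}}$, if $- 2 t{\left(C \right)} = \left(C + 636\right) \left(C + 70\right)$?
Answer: $- \frac{2}{20553} \approx -9.7309 \cdot 10^{-5}$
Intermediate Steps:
$n = -109$ ($n = -185 - \left(-6 - 70\right) = -185 - -76 = -185 + 76 = -109$)
$t{\left(C \right)} = - \frac{\left(70 + C\right) \left(636 + C\right)}{2}$ ($t{\left(C \right)} = - \frac{\left(C + 636\right) \left(C + 70\right)}{2} = - \frac{\left(636 + C\right) \left(70 + C\right)}{2} = - \frac{\left(70 + C\right) \left(636 + C\right)}{2}$)
$\frac{1}{\left(-1\right) t{\left(n \right)}} = \frac{1}{\left(-1\right) \left(-22260 - -38477 - \frac{\left(-109\right)^{2}}{2}\right)} = \frac{1}{\left(-1\right) \left(-22260 + 38477 - \frac{11881}{2}\right)} = \frac{1}{\left(-1\right) \frac{20553}{2}} = \frac{1}{- \frac{20553}{2}} = - \frac{2}{20553}$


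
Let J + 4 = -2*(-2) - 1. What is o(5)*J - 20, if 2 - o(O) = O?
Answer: -17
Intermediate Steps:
J = -1 (J = -4 + (-2*(-2) - 1) = -4 + (4 - 1) = -4 + 3 = -1)
o(O) = 2 - O
o(5)*J - 20 = (2 - 1*5)*(-1) - 20 = (2 - 5)*(-1) - 20 = -3*(-1) - 20 = 3 - 20 = -17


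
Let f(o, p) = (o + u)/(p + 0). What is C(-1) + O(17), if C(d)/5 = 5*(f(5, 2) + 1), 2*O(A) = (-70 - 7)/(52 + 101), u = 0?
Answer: 13349/153 ≈ 87.248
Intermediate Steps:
f(o, p) = o/p (f(o, p) = (o + 0)/(p + 0) = o/p)
O(A) = -77/306 (O(A) = ((-70 - 7)/(52 + 101))/2 = (-77/153)/2 = (-77*1/153)/2 = (1/2)*(-77/153) = -77/306)
C(d) = 175/2 (C(d) = 5*(5*(5/2 + 1)) = 5*(5*(7/2)) = 5*(35/2) = 175/2)
C(-1) + O(17) = 175/2 - 77/306 = 13349/153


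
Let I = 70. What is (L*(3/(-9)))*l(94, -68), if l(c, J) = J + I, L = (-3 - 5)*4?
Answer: 64/3 ≈ 21.333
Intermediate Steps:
L = -32 (L = -8*4 = -32)
l(c, J) = 70 + J (l(c, J) = J + 70 = 70 + J)
(L*(3/(-9)))*l(94, -68) = (-96/(-9))*(70 - 68) = -96*(-1)/9*2 = -32*(-1/3)*2 = (32/3)*2 = 64/3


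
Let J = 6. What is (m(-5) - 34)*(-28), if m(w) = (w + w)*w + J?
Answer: -616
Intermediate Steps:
m(w) = 6 + 2*w**2 (m(w) = (w + w)*w + 6 = (2*w)*w + 6 = 2*w**2 + 6 = 6 + 2*w**2)
(m(-5) - 34)*(-28) = ((6 + 2*(-5)**2) - 34)*(-28) = ((6 + 2*25) - 34)*(-28) = ((6 + 50) - 34)*(-28) = (56 - 34)*(-28) = 22*(-28) = -616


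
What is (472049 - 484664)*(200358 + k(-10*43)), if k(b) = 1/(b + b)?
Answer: -434732778717/172 ≈ -2.5275e+9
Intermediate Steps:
k(b) = 1/(2*b)
(472049 - 484664)*(200358 + k(-10*43)) = (472049 - 484664)*(200358 + 1/(2*((-10*43)))) = -12615*(200358 + (½)/(-430)) = -12615*(200358 + (½)*(-1/430)) = -12615*(200358 - 1/860) = -12615*172307879/860 = -434732778717/172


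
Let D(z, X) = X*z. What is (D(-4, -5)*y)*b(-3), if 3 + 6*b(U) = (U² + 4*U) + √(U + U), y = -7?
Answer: 140 - 70*I*√6/3 ≈ 140.0 - 57.155*I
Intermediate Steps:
b(U) = -½ + U²/6 + 2*U/3 + √2*√U/6 (b(U) = -½ + ((U² + 4*U) + √(U + U))/6 = -½ + ((U² + 4*U) + √(2*U))/6 = -½ + ((U² + 4*U) + √2*√U)/6 = -½ + (U² + 4*U + √2*√U)/6 = -½ + (U²/6 + 2*U/3 + √2*√U/6) = -½ + U²/6 + 2*U/3 + √2*√U/6)
(D(-4, -5)*y)*b(-3) = (-5*(-4)*(-7))*(-½ + (⅙)*(-3)² + (⅔)*(-3) + √2*√(-3)/6) = (20*(-7))*(-½ + (⅙)*9 - 2 + √2*(I*√3)/6) = -140*(-½ + 3/2 - 2 + I*√6/6) = -140*(-1 + I*√6/6) = 140 - 70*I*√6/3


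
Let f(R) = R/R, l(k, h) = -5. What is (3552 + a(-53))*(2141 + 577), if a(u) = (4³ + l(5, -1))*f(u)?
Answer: 9814698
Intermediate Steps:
f(R) = 1
a(u) = 59 (a(u) = (4³ - 5)*1 = (64 - 5)*1 = 59*1 = 59)
(3552 + a(-53))*(2141 + 577) = (3552 + 59)*(2141 + 577) = 3611*2718 = 9814698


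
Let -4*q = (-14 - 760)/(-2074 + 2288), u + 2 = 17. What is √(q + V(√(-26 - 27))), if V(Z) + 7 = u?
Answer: √407777/214 ≈ 2.9840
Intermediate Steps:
u = 15 (u = -2 + 17 = 15)
V(Z) = 8 (V(Z) = -7 + 15 = 8)
q = 387/428 (q = -(-14 - 760)/(4*(-2074 + 2288)) = -(-387)/(2*214) = -¼*(-387/107) = 387/428 ≈ 0.90421)
√(q + V(√(-26 - 27))) = √(387/428 + 8) = √(3811/428) = √407777/214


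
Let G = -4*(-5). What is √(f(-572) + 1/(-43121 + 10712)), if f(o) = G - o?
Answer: √69089243327/10803 ≈ 24.331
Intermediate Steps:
G = 20
f(o) = 20 - o
√(f(-572) + 1/(-43121 + 10712)) = √((20 - 1*(-572)) + 1/(-43121 + 10712)) = √((20 + 572) + 1/(-32409)) = √(592 - 1/32409) = √(19186127/32409) = √69089243327/10803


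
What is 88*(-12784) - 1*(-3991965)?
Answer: 2866973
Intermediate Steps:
88*(-12784) - 1*(-3991965) = -1124992 + 3991965 = 2866973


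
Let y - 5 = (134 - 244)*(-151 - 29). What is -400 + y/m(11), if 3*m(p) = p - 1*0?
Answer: 55015/11 ≈ 5001.4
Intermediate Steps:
m(p) = p/3 (m(p) = (p - 1*0)/3 = (p + 0)/3 = p/3)
y = 19805 (y = 5 + (134 - 244)*(-151 - 29) = 5 - 110*(-180) = 5 + 19800 = 19805)
-400 + y/m(11) = -400 + 19805/(((⅓)*11)) = -400 + 19805/(11/3) = -400 + 19805*(3/11) = -400 + 59415/11 = 55015/11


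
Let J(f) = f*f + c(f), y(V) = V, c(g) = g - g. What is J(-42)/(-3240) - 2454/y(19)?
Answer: -221791/1710 ≈ -129.70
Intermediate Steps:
c(g) = 0
J(f) = f² (J(f) = f*f + 0 = f² + 0 = f²)
J(-42)/(-3240) - 2454/y(19) = (-42)²/(-3240) - 2454/19 = 1764*(-1/3240) - 2454*1/19 = -49/90 - 2454/19 = -221791/1710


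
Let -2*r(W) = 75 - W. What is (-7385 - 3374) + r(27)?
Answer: -10783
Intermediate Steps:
r(W) = -75/2 + W/2 (r(W) = -(75 - W)/2 = -75/2 + W/2)
(-7385 - 3374) + r(27) = (-7385 - 3374) + (-75/2 + (½)*27) = -10759 + (-75/2 + 27/2) = -10759 - 24 = -10783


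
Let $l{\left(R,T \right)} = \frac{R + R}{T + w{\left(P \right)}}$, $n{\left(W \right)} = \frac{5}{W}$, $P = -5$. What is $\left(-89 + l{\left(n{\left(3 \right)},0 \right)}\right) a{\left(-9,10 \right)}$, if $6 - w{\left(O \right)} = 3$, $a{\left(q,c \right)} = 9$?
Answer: $-791$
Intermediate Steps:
$w{\left(O \right)} = 3$ ($w{\left(O \right)} = 6 - 3 = 3$)
$l{\left(R,T \right)} = \frac{2 R}{3 + T}$ ($l{\left(R,T \right)} = \frac{R + R}{T + 3} = \frac{2 R}{3 + T}$)
$\left(-89 + l{\left(n{\left(3 \right)},0 \right)}\right) a{\left(-9,10 \right)} = \left(-89 + \frac{2 \cdot \frac{5}{3}}{3 + 0}\right) 9 = \left(-89 + \frac{2 \cdot 5 \cdot \frac{1}{3}}{3}\right) 9 = \left(-89 + 2 \cdot \frac{5}{3} \cdot \frac{1}{3}\right) 9 = \left(-89 + \frac{10}{9}\right) 9 = \left(- \frac{791}{9}\right) 9 = -791$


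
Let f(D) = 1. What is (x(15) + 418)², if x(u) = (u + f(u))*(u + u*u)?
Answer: 18130564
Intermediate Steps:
x(u) = (1 + u)*(u + u²) (x(u) = (u + 1)*(u + u*u) = (1 + u)*(u + u²))
(x(15) + 418)² = (15*(1 + 15² + 2*15) + 418)² = (15*(1 + 225 + 30) + 418)² = (15*256 + 418)² = (3840 + 418)² = 4258² = 18130564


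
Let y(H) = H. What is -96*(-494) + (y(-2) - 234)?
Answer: 47188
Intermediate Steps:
-96*(-494) + (y(-2) - 234) = -96*(-494) + (-2 - 234) = 47424 - 236 = 47188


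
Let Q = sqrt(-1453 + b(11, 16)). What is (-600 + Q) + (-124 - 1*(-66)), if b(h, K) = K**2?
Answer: -658 + 3*I*sqrt(133) ≈ -658.0 + 34.598*I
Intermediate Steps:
Q = 3*I*sqrt(133) (Q = sqrt(-1453 + 16**2) = sqrt(-1453 + 256) = sqrt(-1197) = 3*I*sqrt(133) ≈ 34.598*I)
(-600 + Q) + (-124 - 1*(-66)) = (-600 + 3*I*sqrt(133)) + (-124 - 1*(-66)) = (-600 + 3*I*sqrt(133)) + (-124 + 66) = (-600 + 3*I*sqrt(133)) - 58 = -658 + 3*I*sqrt(133)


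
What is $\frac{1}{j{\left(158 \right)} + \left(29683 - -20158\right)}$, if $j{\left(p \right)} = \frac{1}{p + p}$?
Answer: $\frac{316}{15749757} \approx 2.0064 \cdot 10^{-5}$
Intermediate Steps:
$j{\left(p \right)} = \frac{1}{2 p}$
$\frac{1}{j{\left(158 \right)} + \left(29683 - -20158\right)} = \frac{1}{\frac{1}{2 \cdot 158} + \left(29683 - -20158\right)} = \frac{1}{\frac{1}{2} \cdot \frac{1}{158} + \left(29683 + 20158\right)} = \frac{1}{\frac{1}{316} + 49841} = \frac{1}{\frac{15749757}{316}} = \frac{316}{15749757}$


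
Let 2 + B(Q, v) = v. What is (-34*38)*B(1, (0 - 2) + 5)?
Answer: -1292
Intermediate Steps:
B(Q, v) = -2 + v
(-34*38)*B(1, (0 - 2) + 5) = (-34*38)*(-2 + ((0 - 2) + 5)) = -1292*(-2 + (-2 + 5)) = -1292*(-2 + 3) = -1292*1 = -1292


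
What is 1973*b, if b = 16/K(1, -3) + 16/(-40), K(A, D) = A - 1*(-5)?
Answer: 67082/15 ≈ 4472.1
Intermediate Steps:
K(A, D) = 5 + A (K(A, D) = A + 5 = 5 + A)
b = 34/15 (b = 16/(5 + 1) + 16/(-40) = 16/6 + 16*(-1/40) = 16*(⅙) - ⅖ = 8/3 - ⅖ = 34/15 ≈ 2.2667)
1973*b = 1973*(34/15) = 67082/15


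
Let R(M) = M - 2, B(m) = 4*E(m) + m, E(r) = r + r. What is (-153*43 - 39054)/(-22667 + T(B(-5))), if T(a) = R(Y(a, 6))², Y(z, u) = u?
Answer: 45633/22651 ≈ 2.0146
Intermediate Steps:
E(r) = 2*r
B(m) = 9*m (B(m) = 4*(2*m) + m = 8*m + m = 9*m)
R(M) = -2 + M
T(a) = 16 (T(a) = (-2 + 6)² = 4² = 16)
(-153*43 - 39054)/(-22667 + T(B(-5))) = (-153*43 - 39054)/(-22667 + 16) = (-6579 - 39054)/(-22651) = -45633*(-1/22651) = 45633/22651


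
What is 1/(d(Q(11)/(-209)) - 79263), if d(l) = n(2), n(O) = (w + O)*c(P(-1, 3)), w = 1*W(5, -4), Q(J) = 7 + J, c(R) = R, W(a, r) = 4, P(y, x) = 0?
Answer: -1/79263 ≈ -1.2616e-5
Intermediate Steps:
w = 4 (w = 1*4 = 4)
n(O) = 0 (n(O) = (4 + O)*0 = 0)
d(l) = 0
1/(d(Q(11)/(-209)) - 79263) = 1/(0 - 79263) = 1/(-79263) = -1/79263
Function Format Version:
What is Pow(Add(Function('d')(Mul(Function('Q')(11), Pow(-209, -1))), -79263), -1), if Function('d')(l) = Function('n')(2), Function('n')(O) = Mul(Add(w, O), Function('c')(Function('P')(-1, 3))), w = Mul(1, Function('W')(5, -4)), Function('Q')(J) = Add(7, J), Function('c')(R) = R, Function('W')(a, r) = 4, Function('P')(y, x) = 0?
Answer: Rational(-1, 79263) ≈ -1.2616e-5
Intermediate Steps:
w = 4 (w = Mul(1, 4) = 4)
Function('n')(O) = 0 (Function('n')(O) = Mul(Add(4, O), 0) = 0)
Function('d')(l) = 0
Pow(Add(Function('d')(Mul(Function('Q')(11), Pow(-209, -1))), -79263), -1) = Pow(Add(0, -79263), -1) = Pow(-79263, -1) = Rational(-1, 79263)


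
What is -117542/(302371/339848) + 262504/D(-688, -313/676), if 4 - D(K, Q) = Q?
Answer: -66861778318288/912253307 ≈ -73293.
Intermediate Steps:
D(K, Q) = 4 - Q
-117542/(302371/339848) + 262504/D(-688, -313/676) = -117542/(302371/339848) + 262504/(4 - (-313)/676) = -117542/(302371*(1/339848)) + 262504/(4 - (-313)/676) = -117542/302371/339848 + 262504/(4 - 1*(-313/676)) = -117542*339848/302371 + 262504/(4 + 313/676) = -39946413616/302371 + 262504/(3017/676) = -39946413616/302371 + 262504*(676/3017) = -39946413616/302371 + 177452704/3017 = -66861778318288/912253307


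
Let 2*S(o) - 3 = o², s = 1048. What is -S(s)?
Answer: -1098307/2 ≈ -5.4915e+5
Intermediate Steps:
S(o) = 3/2 + o²/2
-S(s) = -(3/2 + (½)*1048²) = -(3/2 + (½)*1098304) = -(3/2 + 549152) = -1*1098307/2 = -1098307/2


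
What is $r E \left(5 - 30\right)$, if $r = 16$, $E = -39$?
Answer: $15600$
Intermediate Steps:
$r E \left(5 - 30\right) = 16 \left(-39\right) \left(5 - 30\right) = - 624 \left(5 - 30\right) = \left(-624\right) \left(-25\right) = 15600$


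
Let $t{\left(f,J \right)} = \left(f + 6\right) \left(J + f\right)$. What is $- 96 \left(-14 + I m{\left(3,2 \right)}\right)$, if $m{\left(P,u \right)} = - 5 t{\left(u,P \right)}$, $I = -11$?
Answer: $-209856$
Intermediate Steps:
$t{\left(f,J \right)} = \left(6 + f\right) \left(J + f\right)$
$m{\left(P,u \right)} = - 30 P - 30 u - 5 u^{2} - 5 P u$ ($m{\left(P,u \right)} = - 5 \left(u^{2} + 6 P + 6 u + P u\right) = - 30 P - 30 u - 5 u^{2} - 5 P u$)
$- 96 \left(-14 + I m{\left(3,2 \right)}\right) = - 96 \left(-14 - 11 \left(\left(-30\right) 3 - 60 - 5 \cdot 2^{2} - 15 \cdot 2\right)\right) = - 96 \left(-14 - 11 \left(-90 - 60 - 20 - 30\right)\right) = - 96 \left(-14 - -2200\right) = - 96 \left(-14 + 2200\right) = \left(-96\right) 2186 = -209856$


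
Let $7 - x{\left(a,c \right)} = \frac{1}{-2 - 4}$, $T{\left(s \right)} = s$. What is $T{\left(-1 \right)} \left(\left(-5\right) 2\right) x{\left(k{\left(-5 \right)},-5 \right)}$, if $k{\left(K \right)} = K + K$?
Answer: $\frac{215}{3} \approx 71.667$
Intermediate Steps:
$k{\left(K \right)} = 2 K$
$x{\left(a,c \right)} = \frac{43}{6}$ ($x{\left(a,c \right)} = 7 - \frac{1}{-2 - 4} = 7 - \frac{1}{-6} = 7 - - \frac{1}{6} = 7 + \frac{1}{6} = \frac{43}{6}$)
$T{\left(-1 \right)} \left(\left(-5\right) 2\right) x{\left(k{\left(-5 \right)},-5 \right)} = - \left(-5\right) 2 \cdot \frac{43}{6} = \left(-1\right) \left(-10\right) \frac{43}{6} = 10 \cdot \frac{43}{6} = \frac{215}{3}$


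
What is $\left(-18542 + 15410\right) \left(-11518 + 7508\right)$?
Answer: $12559320$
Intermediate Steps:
$\left(-18542 + 15410\right) \left(-11518 + 7508\right) = \left(-3132\right) \left(-4010\right) = 12559320$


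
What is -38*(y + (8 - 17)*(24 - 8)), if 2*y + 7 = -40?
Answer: 6365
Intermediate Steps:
y = -47/2 (y = -7/2 + (½)*(-40) = -7/2 - 20 = -47/2 ≈ -23.500)
-38*(y + (8 - 17)*(24 - 8)) = -38*(-47/2 + (8 - 17)*(24 - 8)) = -38*(-47/2 - 9*16) = -38*(-47/2 - 144) = -38*(-335/2) = 6365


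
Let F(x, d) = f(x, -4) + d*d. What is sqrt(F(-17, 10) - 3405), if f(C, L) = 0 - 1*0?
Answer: I*sqrt(3305) ≈ 57.489*I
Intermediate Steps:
f(C, L) = 0 (f(C, L) = 0 + 0 = 0)
F(x, d) = d**2 (F(x, d) = 0 + d*d = 0 + d**2 = d**2)
sqrt(F(-17, 10) - 3405) = sqrt(10**2 - 3405) = sqrt(100 - 3405) = sqrt(-3305) = I*sqrt(3305)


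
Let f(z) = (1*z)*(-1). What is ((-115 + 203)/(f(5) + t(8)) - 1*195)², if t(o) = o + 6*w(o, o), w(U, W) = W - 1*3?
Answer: 332929/9 ≈ 36992.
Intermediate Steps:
w(U, W) = -3 + W (w(U, W) = W - 3 = -3 + W)
f(z) = -z (f(z) = z*(-1) = -z)
t(o) = -18 + 7*o (t(o) = o + 6*(-3 + o) = o + (-18 + 6*o) = -18 + 7*o)
((-115 + 203)/(f(5) + t(8)) - 1*195)² = ((-115 + 203)/(-1*5 + (-18 + 7*8)) - 1*195)² = (88/(-5 + (-18 + 56)) - 195)² = (88/(-5 + 38) - 195)² = (88/33 - 195)² = (88*(1/33) - 195)² = (8/3 - 195)² = (-577/3)² = 332929/9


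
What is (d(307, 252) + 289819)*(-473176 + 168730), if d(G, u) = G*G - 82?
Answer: -116903001756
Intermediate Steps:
d(G, u) = -82 + G**2 (d(G, u) = G**2 - 82 = -82 + G**2)
(d(307, 252) + 289819)*(-473176 + 168730) = ((-82 + 307**2) + 289819)*(-473176 + 168730) = ((-82 + 94249) + 289819)*(-304446) = (94167 + 289819)*(-304446) = 383986*(-304446) = -116903001756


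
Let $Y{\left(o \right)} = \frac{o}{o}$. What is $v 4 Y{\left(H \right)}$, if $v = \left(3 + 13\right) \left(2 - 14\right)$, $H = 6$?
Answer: $-768$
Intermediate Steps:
$Y{\left(o \right)} = 1$
$v = -192$ ($v = 16 \left(-12\right) = -192$)
$v 4 Y{\left(H \right)} = - 192 \cdot 4 \cdot 1 = \left(-192\right) 4 = -768$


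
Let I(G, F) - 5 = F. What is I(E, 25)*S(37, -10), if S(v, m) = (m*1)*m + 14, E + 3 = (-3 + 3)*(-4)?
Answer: 3420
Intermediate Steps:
E = -3 (E = -3 + (-3 + 3)*(-4) = -3 + 0*(-4) = -3 + 0 = -3)
I(G, F) = 5 + F
S(v, m) = 14 + m**2 (S(v, m) = m*m + 14 = m**2 + 14 = 14 + m**2)
I(E, 25)*S(37, -10) = (5 + 25)*(14 + (-10)**2) = 30*(14 + 100) = 30*114 = 3420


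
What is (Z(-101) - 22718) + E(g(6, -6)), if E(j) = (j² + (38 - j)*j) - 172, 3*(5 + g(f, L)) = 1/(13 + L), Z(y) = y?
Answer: -486763/21 ≈ -23179.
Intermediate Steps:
g(f, L) = -5 + 1/(3*(13 + L))
E(j) = -172 + j² + j*(38 - j) (E(j) = (j² + j*(38 - j)) - 172 = -172 + j² + j*(38 - j))
(Z(-101) - 22718) + E(g(6, -6)) = (-101 - 22718) + (-172 + 38*((-194 - 15*(-6))/(3*(13 - 6)))) = -22819 + (-172 + 38*((⅓)*(-194 + 90)/7)) = -22819 + (-172 + 38*((⅓)*(⅐)*(-104))) = -22819 + (-172 + 38*(-104/21)) = -22819 + (-172 - 3952/21) = -22819 - 7564/21 = -486763/21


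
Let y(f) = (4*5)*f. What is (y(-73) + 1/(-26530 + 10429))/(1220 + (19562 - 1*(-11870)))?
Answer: -23507461/525729852 ≈ -0.044714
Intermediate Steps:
y(f) = 20*f
(y(-73) + 1/(-26530 + 10429))/(1220 + (19562 - 1*(-11870))) = (20*(-73) + 1/(-26530 + 10429))/(1220 + (19562 - 1*(-11870))) = (-1460 + 1/(-16101))/(1220 + (19562 + 11870)) = (-1460 - 1/16101)/(1220 + 31432) = -23507461/16101/32652 = -23507461/16101*1/32652 = -23507461/525729852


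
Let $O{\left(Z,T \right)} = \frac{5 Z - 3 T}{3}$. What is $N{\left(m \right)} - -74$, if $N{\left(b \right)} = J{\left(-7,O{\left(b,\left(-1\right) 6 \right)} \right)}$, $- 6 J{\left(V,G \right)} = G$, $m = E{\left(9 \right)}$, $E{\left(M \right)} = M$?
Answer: $\frac{141}{2} \approx 70.5$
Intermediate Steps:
$m = 9$
$O{\left(Z,T \right)} = - T + \frac{5 Z}{3}$ ($O{\left(Z,T \right)} = \left(- 3 T + 5 Z\right) \frac{1}{3} = - T + \frac{5 Z}{3}$)
$J{\left(V,G \right)} = - \frac{G}{6}$
$N{\left(b \right)} = -1 - \frac{5 b}{18}$ ($N{\left(b \right)} = - \frac{- \left(-1\right) 6 + \frac{5 b}{3}}{6} = - \frac{\left(-1\right) \left(-6\right) + \frac{5 b}{3}}{6} = - \frac{6 + \frac{5 b}{3}}{6} = -1 - \frac{5 b}{18}$)
$N{\left(m \right)} - -74 = \left(-1 - \frac{5}{2}\right) - -74 = \left(-1 - \frac{5}{2}\right) + 74 = - \frac{7}{2} + 74 = \frac{141}{2}$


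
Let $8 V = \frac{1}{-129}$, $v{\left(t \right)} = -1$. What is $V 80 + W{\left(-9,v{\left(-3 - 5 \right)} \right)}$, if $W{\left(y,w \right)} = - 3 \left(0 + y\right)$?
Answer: $\frac{3473}{129} \approx 26.922$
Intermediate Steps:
$W{\left(y,w \right)} = - 3 y$
$V = - \frac{1}{1032}$ ($V = \frac{1}{8 \left(-129\right)} = \frac{1}{8} \left(- \frac{1}{129}\right) = - \frac{1}{1032} \approx -0.00096899$)
$V 80 + W{\left(-9,v{\left(-3 - 5 \right)} \right)} = \left(- \frac{1}{1032}\right) 80 - -27 = - \frac{10}{129} + 27 = \frac{3473}{129}$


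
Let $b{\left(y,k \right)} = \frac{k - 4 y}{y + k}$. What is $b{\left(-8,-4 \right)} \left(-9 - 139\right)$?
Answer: $\frac{1036}{3} \approx 345.33$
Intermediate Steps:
$b{\left(y,k \right)} = \frac{k - 4 y}{k + y}$
$b{\left(-8,-4 \right)} \left(-9 - 139\right) = \frac{-4 - -32}{-4 - 8} \left(-9 - 139\right) = \frac{-4 + 32}{-12} \left(-148\right) = \left(- \frac{1}{12}\right) 28 \left(-148\right) = \left(- \frac{7}{3}\right) \left(-148\right) = \frac{1036}{3}$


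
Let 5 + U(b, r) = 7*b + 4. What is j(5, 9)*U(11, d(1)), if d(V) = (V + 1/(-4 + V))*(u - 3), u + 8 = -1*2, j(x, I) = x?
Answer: 380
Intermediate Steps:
u = -10 (u = -8 - 1*2 = -8 - 2 = -10)
d(V) = -13*V - 13/(-4 + V) (d(V) = (V + 1/(-4 + V))*(-10 - 3) = (V + 1/(-4 + V))*(-13) = -13*V - 13/(-4 + V))
U(b, r) = -1 + 7*b (U(b, r) = -5 + (7*b + 4) = -5 + (4 + 7*b) = -1 + 7*b)
j(5, 9)*U(11, d(1)) = 5*(-1 + 7*11) = 5*(-1 + 77) = 5*76 = 380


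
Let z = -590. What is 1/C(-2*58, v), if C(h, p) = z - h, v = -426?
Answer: -1/474 ≈ -0.0021097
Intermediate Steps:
C(h, p) = -590 - h
1/C(-2*58, v) = 1/(-590 - (-2)*58) = 1/(-590 - 1*(-116)) = 1/(-590 + 116) = 1/(-474) = -1/474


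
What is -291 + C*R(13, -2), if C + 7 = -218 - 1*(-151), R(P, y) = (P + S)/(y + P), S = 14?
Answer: -5199/11 ≈ -472.64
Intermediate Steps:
R(P, y) = (14 + P)/(P + y) (R(P, y) = (P + 14)/(y + P) = (14 + P)/(P + y))
C = -74 (C = -7 + (-218 - 1*(-151)) = -7 + (-218 + 151) = -7 - 67 = -74)
-291 + C*R(13, -2) = -291 - 74*(14 + 13)/(13 - 2) = -291 - 74*27/11 = -291 - 1998/11 = -5199/11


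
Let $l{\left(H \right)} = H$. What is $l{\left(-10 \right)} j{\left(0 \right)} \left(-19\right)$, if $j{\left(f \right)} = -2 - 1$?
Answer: $-570$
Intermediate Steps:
$j{\left(f \right)} = -3$
$l{\left(-10 \right)} j{\left(0 \right)} \left(-19\right) = \left(-10\right) \left(-3\right) \left(-19\right) = 30 \left(-19\right) = -570$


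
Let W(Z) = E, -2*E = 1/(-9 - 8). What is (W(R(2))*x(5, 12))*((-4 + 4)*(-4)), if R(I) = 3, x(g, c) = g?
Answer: 0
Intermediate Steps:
E = 1/34 (E = -1/(2*(-9 - 8)) = -½/(-17) = -½*(-1/17) = 1/34 ≈ 0.029412)
W(Z) = 1/34
(W(R(2))*x(5, 12))*((-4 + 4)*(-4)) = ((1/34)*5)*((-4 + 4)*(-4)) = 5*(0*(-4))/34 = (5/34)*0 = 0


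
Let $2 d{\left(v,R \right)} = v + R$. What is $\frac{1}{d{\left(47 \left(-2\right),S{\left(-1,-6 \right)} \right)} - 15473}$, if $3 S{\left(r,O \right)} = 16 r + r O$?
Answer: $- \frac{3}{46565} \approx -6.4426 \cdot 10^{-5}$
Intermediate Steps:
$S{\left(r,O \right)} = \frac{16 r}{3} + \frac{O r}{3}$ ($S{\left(r,O \right)} = \frac{16 r + r O}{3} = \frac{16 r + O r}{3} = \frac{16 r}{3} + \frac{O r}{3}$)
$d{\left(v,R \right)} = \frac{R}{2} + \frac{v}{2}$ ($d{\left(v,R \right)} = \frac{v + R}{2} = \frac{R + v}{2} = \frac{R}{2} + \frac{v}{2}$)
$\frac{1}{d{\left(47 \left(-2\right),S{\left(-1,-6 \right)} \right)} - 15473} = \frac{1}{\left(\frac{\frac{1}{3} \left(-1\right) \left(16 - 6\right)}{2} + \frac{47 \left(-2\right)}{2}\right) - 15473} = \frac{1}{\left(\frac{\frac{1}{3} \left(-1\right) 10}{2} + \frac{1}{2} \left(-94\right)\right) - 15473} = \frac{1}{\left(\frac{1}{2} \left(- \frac{10}{3}\right) - 47\right) - 15473} = \frac{1}{\left(- \frac{5}{3} - 47\right) - 15473} = \frac{1}{- \frac{146}{3} - 15473} = \frac{1}{- \frac{46565}{3}} = - \frac{3}{46565}$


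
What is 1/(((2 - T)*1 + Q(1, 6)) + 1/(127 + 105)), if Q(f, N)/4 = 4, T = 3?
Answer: 232/3481 ≈ 0.066648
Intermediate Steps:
Q(f, N) = 16 (Q(f, N) = 4*4 = 16)
1/(((2 - T)*1 + Q(1, 6)) + 1/(127 + 105)) = 1/(((2 - 1*3)*1 + 16) + 1/(127 + 105)) = 1/(((2 - 3)*1 + 16) + 1/232) = 1/((-1*1 + 16) + 1/232) = 1/((-1 + 16) + 1/232) = 1/(15 + 1/232) = 1/(3481/232) = 232/3481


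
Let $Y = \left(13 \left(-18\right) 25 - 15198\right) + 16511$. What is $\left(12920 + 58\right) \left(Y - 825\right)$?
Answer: $-69588036$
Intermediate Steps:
$Y = -4537$ ($Y = \left(\left(-234\right) 25 - 15198\right) + 16511 = \left(-5850 - 15198\right) + 16511 = -21048 + 16511 = -4537$)
$\left(12920 + 58\right) \left(Y - 825\right) = \left(12920 + 58\right) \left(-4537 - 825\right) = 12978 \left(-5362\right) = -69588036$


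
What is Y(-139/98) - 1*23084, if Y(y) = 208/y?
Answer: -3229060/139 ≈ -23231.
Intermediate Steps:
Y(-139/98) - 1*23084 = 208/((-139/98)) - 1*23084 = 208/((-139*1/98)) - 23084 = 208/(-139/98) - 23084 = 208*(-98/139) - 23084 = -20384/139 - 23084 = -3229060/139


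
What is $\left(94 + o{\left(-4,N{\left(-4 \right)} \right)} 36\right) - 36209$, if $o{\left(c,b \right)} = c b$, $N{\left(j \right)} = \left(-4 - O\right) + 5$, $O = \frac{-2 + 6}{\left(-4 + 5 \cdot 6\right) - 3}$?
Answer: $- \frac{833381}{23} \approx -36234.0$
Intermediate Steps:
$O = \frac{4}{23}$ ($O = \frac{4}{\left(-4 + 30\right) - 3} = \frac{4}{26 - 3} = \frac{4}{23} \approx 0.17391$)
$N{\left(j \right)} = \frac{19}{23}$ ($N{\left(j \right)} = \left(-4 - \frac{4}{23}\right) + 5 = - \frac{96}{23} + 5 = \frac{19}{23}$)
$o{\left(c,b \right)} = b c$
$\left(94 + o{\left(-4,N{\left(-4 \right)} \right)} 36\right) - 36209 = \left(94 + \frac{19}{23} \left(-4\right) 36\right) - 36209 = \left(94 - \frac{2736}{23}\right) - 36209 = - \frac{574}{23} - 36209 = - \frac{833381}{23}$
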